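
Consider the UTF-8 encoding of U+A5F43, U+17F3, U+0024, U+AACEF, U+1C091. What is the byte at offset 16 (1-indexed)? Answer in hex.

1-indexed offset 16 is 0-indexed offset 15.
U+A5F43 → 4-byte form F2 A5 BD 83 at offsets 0–3.
U+17F3 → 3-byte form E1 9F B3 at offsets 4–6.
U+0024 → 1-byte form 24 at offsets 7–7.
U+AACEF → 4-byte form F2 AA B3 AF at offsets 8–11.
U+1C091 → 4-byte form F0 9C 82 91 at offsets 12–15.
Offset 15 falls in char 5's range; it's byte 4 of F0 9C 82 91 = 0x91.

0x91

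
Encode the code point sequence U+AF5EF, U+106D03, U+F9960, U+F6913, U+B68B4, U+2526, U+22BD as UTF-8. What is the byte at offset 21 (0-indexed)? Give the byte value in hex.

U+AF5EF → 4-byte form F2 AF 97 AF at offsets 0–3.
U+106D03 → 4-byte form F4 86 B4 83 at offsets 4–7.
U+F9960 → 4-byte form F3 B9 A5 A0 at offsets 8–11.
U+F6913 → 4-byte form F3 B6 A4 93 at offsets 12–15.
U+B68B4 → 4-byte form F2 B6 A2 B4 at offsets 16–19.
U+2526 → 3-byte form E2 94 A6 at offsets 20–22.
Offset 21 falls in char 6's range; it's byte 2 of E2 94 A6 = 0x94.

0x94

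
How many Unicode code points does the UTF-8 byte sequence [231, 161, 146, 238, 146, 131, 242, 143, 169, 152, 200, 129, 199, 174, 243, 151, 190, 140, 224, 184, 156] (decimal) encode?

7

Byte at offset 0: 0xE7 = 11100111 → 3-byte char (#1). Advance 3.
Byte at offset 3: 0xEE = 11101110 → 3-byte char (#2). Advance 3.
Byte at offset 6: 0xF2 = 11110010 → 4-byte char (#3). Advance 4.
Byte at offset 10: 0xC8 = 11001000 → 2-byte char (#4). Advance 2.
Byte at offset 12: 0xC7 = 11000111 → 2-byte char (#5). Advance 2.
Byte at offset 14: 0xF3 = 11110011 → 4-byte char (#6). Advance 4.
Byte at offset 18: 0xE0 = 11100000 → 3-byte char (#7). Advance 3.
Reached end at offset 21 after 7 code points.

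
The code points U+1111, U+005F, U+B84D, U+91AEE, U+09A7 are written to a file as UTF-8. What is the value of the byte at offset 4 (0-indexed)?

U+1111 → 3-byte form E1 84 91 at offsets 0–2.
U+005F → 1-byte form 5F at offsets 3–3.
U+B84D → 3-byte form EB A1 8D at offsets 4–6.
Offset 4 falls in char 3's range; it's byte 1 of EB A1 8D = 0xEB.

0xEB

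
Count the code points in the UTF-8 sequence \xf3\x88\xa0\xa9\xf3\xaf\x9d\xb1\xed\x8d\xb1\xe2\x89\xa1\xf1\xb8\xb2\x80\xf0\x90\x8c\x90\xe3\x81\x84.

7

Byte at offset 0: 0xF3 = 11110011 → 4-byte char (#1). Advance 4.
Byte at offset 4: 0xF3 = 11110011 → 4-byte char (#2). Advance 4.
Byte at offset 8: 0xED = 11101101 → 3-byte char (#3). Advance 3.
Byte at offset 11: 0xE2 = 11100010 → 3-byte char (#4). Advance 3.
Byte at offset 14: 0xF1 = 11110001 → 4-byte char (#5). Advance 4.
Byte at offset 18: 0xF0 = 11110000 → 4-byte char (#6). Advance 4.
Byte at offset 22: 0xE3 = 11100011 → 3-byte char (#7). Advance 3.
Reached end at offset 25 after 7 code points.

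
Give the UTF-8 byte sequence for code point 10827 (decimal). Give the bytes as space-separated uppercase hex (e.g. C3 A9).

U+2A4B = 0x2A4B = 10827 decimal. In range U+0800–U+FFFF → 3-byte form: 1110xxxx 10xxxxxx 10xxxxxx.
Binary (16 bits): 0010101001001011.
Split 4+6+6: 0010 | 101001 | 001011.
Byte 1: 11100010 = 0xE2.
Byte 2: 10101001 = 0xA9.
Byte 3: 10001011 = 0x8B.

E2 A9 8B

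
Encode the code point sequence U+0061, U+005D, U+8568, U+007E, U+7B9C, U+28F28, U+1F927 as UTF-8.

U+0061: 1-byte form → 61.
U+005D: 1-byte form → 5D.
U+8568: 3-byte form → E8 95 A8.
U+007E: 1-byte form → 7E.
U+7B9C: 3-byte form → E7 AE 9C.
U+28F28: 4-byte form → F0 A8 BC A8.
U+1F927: 4-byte form → F0 9F A4 A7.
Concatenated (17 bytes): 61 5D E8 95 A8 7E E7 AE 9C F0 A8 BC A8 F0 9F A4 A7.

61 5D E8 95 A8 7E E7 AE 9C F0 A8 BC A8 F0 9F A4 A7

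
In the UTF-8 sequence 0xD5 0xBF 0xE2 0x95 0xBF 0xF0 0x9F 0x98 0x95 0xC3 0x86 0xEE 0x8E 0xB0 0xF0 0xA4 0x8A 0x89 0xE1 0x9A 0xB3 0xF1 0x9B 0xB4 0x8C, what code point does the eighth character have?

Offset 0: leading byte 0xD5 = 11010101 → 2-byte char #1 = D5 BF.
Offset 2: leading byte 0xE2 = 11100010 → 3-byte char #2 = E2 95 BF.
Offset 5: leading byte 0xF0 = 11110000 → 4-byte char #3 = F0 9F 98 95.
Offset 9: leading byte 0xC3 = 11000011 → 2-byte char #4 = C3 86.
Offset 11: leading byte 0xEE = 11101110 → 3-byte char #5 = EE 8E B0.
Offset 14: leading byte 0xF0 = 11110000 → 4-byte char #6 = F0 A4 8A 89.
Offset 18: leading byte 0xE1 = 11100001 → 3-byte char #7 = E1 9A B3.
Offset 21: leading byte 0xF1 = 11110001 → 4-byte char #8 = F1 9B B4 8C.
Leading byte 0xF1 = 11110001 matches 11110xxx → 4-byte sequence.
Byte 1: 0xF1 = 11110001, payload 001 (3 bits).
Byte 2: 0x9B = 10011011 (10xxxxxx ✓), payload 011011.
Byte 3: 0xB4 = 10110100 (10xxxxxx ✓), payload 110100.
Byte 4: 0x8C = 10001100 (10xxxxxx ✓), payload 001100.
Concatenate: 001011011110100001100 = 0x5BD0C (21 bits → U+5BD0C).

U+5BD0C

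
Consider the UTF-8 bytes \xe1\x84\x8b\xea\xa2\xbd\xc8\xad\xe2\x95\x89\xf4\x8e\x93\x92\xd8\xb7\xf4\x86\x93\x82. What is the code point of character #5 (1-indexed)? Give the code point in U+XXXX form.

Offset 0: leading byte 0xE1 = 11100001 → 3-byte char #1 = E1 84 8B.
Offset 3: leading byte 0xEA = 11101010 → 3-byte char #2 = EA A2 BD.
Offset 6: leading byte 0xC8 = 11001000 → 2-byte char #3 = C8 AD.
Offset 8: leading byte 0xE2 = 11100010 → 3-byte char #4 = E2 95 89.
Offset 11: leading byte 0xF4 = 11110100 → 4-byte char #5 = F4 8E 93 92.
Leading byte 0xF4 = 11110100 matches 11110xxx → 4-byte sequence.
Byte 1: 0xF4 = 11110100, payload 100 (3 bits).
Byte 2: 0x8E = 10001110 (10xxxxxx ✓), payload 001110.
Byte 3: 0x93 = 10010011 (10xxxxxx ✓), payload 010011.
Byte 4: 0x92 = 10010010 (10xxxxxx ✓), payload 010010.
Concatenate: 100001110010011010010 = 0x10E4D2 (21 bits → U+10E4D2).

U+10E4D2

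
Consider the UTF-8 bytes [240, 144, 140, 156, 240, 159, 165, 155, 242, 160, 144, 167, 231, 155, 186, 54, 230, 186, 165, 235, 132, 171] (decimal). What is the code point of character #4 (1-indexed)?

Offset 0: leading byte 0xF0 = 11110000 → 4-byte char #1 = F0 90 8C 9C.
Offset 4: leading byte 0xF0 = 11110000 → 4-byte char #2 = F0 9F A5 9B.
Offset 8: leading byte 0xF2 = 11110010 → 4-byte char #3 = F2 A0 90 A7.
Offset 12: leading byte 0xE7 = 11100111 → 3-byte char #4 = E7 9B BA.
Leading byte 0xE7 = 11100111 matches 1110xxxx → 3-byte sequence.
Byte 1: 0xE7 = 11100111, payload 0111 (4 bits).
Byte 2: 0x9B = 10011011 (10xxxxxx ✓), payload 011011.
Byte 3: 0xBA = 10111010 (10xxxxxx ✓), payload 111010.
Concatenate: 0111011011111010 = 0x76FA (16 bits → U+76FA).

U+76FA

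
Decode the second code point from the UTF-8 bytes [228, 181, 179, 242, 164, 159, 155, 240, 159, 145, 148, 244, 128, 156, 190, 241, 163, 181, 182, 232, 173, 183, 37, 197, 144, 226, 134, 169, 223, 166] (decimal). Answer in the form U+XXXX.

Offset 0: leading byte 0xE4 = 11100100 → 3-byte char #1 = E4 B5 B3.
Offset 3: leading byte 0xF2 = 11110010 → 4-byte char #2 = F2 A4 9F 9B.
Leading byte 0xF2 = 11110010 matches 11110xxx → 4-byte sequence.
Byte 1: 0xF2 = 11110010, payload 010 (3 bits).
Byte 2: 0xA4 = 10100100 (10xxxxxx ✓), payload 100100.
Byte 3: 0x9F = 10011111 (10xxxxxx ✓), payload 011111.
Byte 4: 0x9B = 10011011 (10xxxxxx ✓), payload 011011.
Concatenate: 010100100011111011011 = 0xA47DB (21 bits → U+A47DB).

U+A47DB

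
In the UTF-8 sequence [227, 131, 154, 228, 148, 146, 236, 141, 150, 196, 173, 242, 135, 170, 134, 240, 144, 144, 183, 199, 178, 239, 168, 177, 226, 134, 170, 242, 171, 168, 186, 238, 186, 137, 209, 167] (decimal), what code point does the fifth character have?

U+87A86

Offset 0: leading byte 0xE3 = 11100011 → 3-byte char #1 = E3 83 9A.
Offset 3: leading byte 0xE4 = 11100100 → 3-byte char #2 = E4 94 92.
Offset 6: leading byte 0xEC = 11101100 → 3-byte char #3 = EC 8D 96.
Offset 9: leading byte 0xC4 = 11000100 → 2-byte char #4 = C4 AD.
Offset 11: leading byte 0xF2 = 11110010 → 4-byte char #5 = F2 87 AA 86.
Leading byte 0xF2 = 11110010 matches 11110xxx → 4-byte sequence.
Byte 1: 0xF2 = 11110010, payload 010 (3 bits).
Byte 2: 0x87 = 10000111 (10xxxxxx ✓), payload 000111.
Byte 3: 0xAA = 10101010 (10xxxxxx ✓), payload 101010.
Byte 4: 0x86 = 10000110 (10xxxxxx ✓), payload 000110.
Concatenate: 010000111101010000110 = 0x87A86 (21 bits → U+87A86).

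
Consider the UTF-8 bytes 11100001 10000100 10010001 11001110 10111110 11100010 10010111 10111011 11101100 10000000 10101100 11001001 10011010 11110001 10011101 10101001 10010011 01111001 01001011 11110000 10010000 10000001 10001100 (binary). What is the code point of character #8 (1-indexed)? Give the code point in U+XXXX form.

U+004B

Offset 0: leading byte 0xE1 = 11100001 → 3-byte char #1 = E1 84 91.
Offset 3: leading byte 0xCE = 11001110 → 2-byte char #2 = CE BE.
Offset 5: leading byte 0xE2 = 11100010 → 3-byte char #3 = E2 97 BB.
Offset 8: leading byte 0xEC = 11101100 → 3-byte char #4 = EC 80 AC.
Offset 11: leading byte 0xC9 = 11001001 → 2-byte char #5 = C9 9A.
Offset 13: leading byte 0xF1 = 11110001 → 4-byte char #6 = F1 9D A9 93.
Offset 17: leading byte 0x79 = 01111001 → 1-byte char #7 = 79.
Offset 18: leading byte 0x4B = 01001011 → 1-byte char #8 = 4B.
Leading byte 0x4B = 01001011 matches 0xxxxxxx → 1-byte sequence.
Byte 1: 0x4B = 01001011, payload 1001011 (7 bits).
Concatenate: 1001011 = 0x4B (7 bits → U+004B).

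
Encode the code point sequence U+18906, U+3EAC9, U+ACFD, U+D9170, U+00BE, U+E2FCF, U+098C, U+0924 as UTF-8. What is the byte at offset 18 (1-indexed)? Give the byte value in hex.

1-indexed offset 18 is 0-indexed offset 17.
U+18906 → 4-byte form F0 98 A4 86 at offsets 0–3.
U+3EAC9 → 4-byte form F0 BE AB 89 at offsets 4–7.
U+ACFD → 3-byte form EA B3 BD at offsets 8–10.
U+D9170 → 4-byte form F3 99 85 B0 at offsets 11–14.
U+00BE → 2-byte form C2 BE at offsets 15–16.
U+E2FCF → 4-byte form F3 A2 BF 8F at offsets 17–20.
Offset 17 falls in char 6's range; it's byte 1 of F3 A2 BF 8F = 0xF3.

0xF3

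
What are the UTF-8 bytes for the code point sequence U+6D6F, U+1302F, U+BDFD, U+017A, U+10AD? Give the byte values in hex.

U+6D6F: 3-byte form → E6 B5 AF.
U+1302F: 4-byte form → F0 93 80 AF.
U+BDFD: 3-byte form → EB B7 BD.
U+017A: 2-byte form → C5 BA.
U+10AD: 3-byte form → E1 82 AD.
Concatenated (15 bytes): E6 B5 AF F0 93 80 AF EB B7 BD C5 BA E1 82 AD.

E6 B5 AF F0 93 80 AF EB B7 BD C5 BA E1 82 AD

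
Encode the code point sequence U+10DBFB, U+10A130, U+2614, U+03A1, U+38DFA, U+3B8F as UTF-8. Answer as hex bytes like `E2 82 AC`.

F4 8D AF BB F4 8A 84 B0 E2 98 94 CE A1 F0 B8 B7 BA E3 AE 8F

U+10DBFB: 4-byte form → F4 8D AF BB.
U+10A130: 4-byte form → F4 8A 84 B0.
U+2614: 3-byte form → E2 98 94.
U+03A1: 2-byte form → CE A1.
U+38DFA: 4-byte form → F0 B8 B7 BA.
U+3B8F: 3-byte form → E3 AE 8F.
Concatenated (20 bytes): F4 8D AF BB F4 8A 84 B0 E2 98 94 CE A1 F0 B8 B7 BA E3 AE 8F.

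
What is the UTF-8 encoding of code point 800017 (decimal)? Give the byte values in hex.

U+C3511 = 0xC3511 = 800017 decimal. In range U+10000–U+10FFFF → 4-byte form: 11110xxx 10xxxxxx 10xxxxxx 10xxxxxx.
Binary (21 bits): 011000011010100010001.
Split 3+6+6+6: 011 | 000011 | 010100 | 010001.
Byte 1: 11110011 = 0xF3.
Byte 2: 10000011 = 0x83.
Byte 3: 10010100 = 0x94.
Byte 4: 10010001 = 0x91.

F3 83 94 91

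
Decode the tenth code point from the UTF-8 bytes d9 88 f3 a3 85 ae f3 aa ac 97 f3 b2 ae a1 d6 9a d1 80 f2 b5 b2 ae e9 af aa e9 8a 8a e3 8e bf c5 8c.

U+33BF

Offset 0: leading byte 0xD9 = 11011001 → 2-byte char #1 = D9 88.
Offset 2: leading byte 0xF3 = 11110011 → 4-byte char #2 = F3 A3 85 AE.
Offset 6: leading byte 0xF3 = 11110011 → 4-byte char #3 = F3 AA AC 97.
Offset 10: leading byte 0xF3 = 11110011 → 4-byte char #4 = F3 B2 AE A1.
Offset 14: leading byte 0xD6 = 11010110 → 2-byte char #5 = D6 9A.
Offset 16: leading byte 0xD1 = 11010001 → 2-byte char #6 = D1 80.
Offset 18: leading byte 0xF2 = 11110010 → 4-byte char #7 = F2 B5 B2 AE.
Offset 22: leading byte 0xE9 = 11101001 → 3-byte char #8 = E9 AF AA.
Offset 25: leading byte 0xE9 = 11101001 → 3-byte char #9 = E9 8A 8A.
Offset 28: leading byte 0xE3 = 11100011 → 3-byte char #10 = E3 8E BF.
Leading byte 0xE3 = 11100011 matches 1110xxxx → 3-byte sequence.
Byte 1: 0xE3 = 11100011, payload 0011 (4 bits).
Byte 2: 0x8E = 10001110 (10xxxxxx ✓), payload 001110.
Byte 3: 0xBF = 10111111 (10xxxxxx ✓), payload 111111.
Concatenate: 0011001110111111 = 0x33BF (16 bits → U+33BF).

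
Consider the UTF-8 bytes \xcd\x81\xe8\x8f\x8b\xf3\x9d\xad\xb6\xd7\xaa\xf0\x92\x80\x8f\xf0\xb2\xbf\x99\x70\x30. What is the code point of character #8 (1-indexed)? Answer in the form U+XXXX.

Offset 0: leading byte 0xCD = 11001101 → 2-byte char #1 = CD 81.
Offset 2: leading byte 0xE8 = 11101000 → 3-byte char #2 = E8 8F 8B.
Offset 5: leading byte 0xF3 = 11110011 → 4-byte char #3 = F3 9D AD B6.
Offset 9: leading byte 0xD7 = 11010111 → 2-byte char #4 = D7 AA.
Offset 11: leading byte 0xF0 = 11110000 → 4-byte char #5 = F0 92 80 8F.
Offset 15: leading byte 0xF0 = 11110000 → 4-byte char #6 = F0 B2 BF 99.
Offset 19: leading byte 0x70 = 01110000 → 1-byte char #7 = 70.
Offset 20: leading byte 0x30 = 00110000 → 1-byte char #8 = 30.
Leading byte 0x30 = 00110000 matches 0xxxxxxx → 1-byte sequence.
Byte 1: 0x30 = 00110000, payload 0110000 (7 bits).
Concatenate: 0110000 = 0x30 (7 bits → U+0030).

U+0030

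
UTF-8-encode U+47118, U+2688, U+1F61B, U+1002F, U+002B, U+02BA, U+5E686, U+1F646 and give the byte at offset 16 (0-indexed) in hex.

0xCA

U+47118 → 4-byte form F1 87 84 98 at offsets 0–3.
U+2688 → 3-byte form E2 9A 88 at offsets 4–6.
U+1F61B → 4-byte form F0 9F 98 9B at offsets 7–10.
U+1002F → 4-byte form F0 90 80 AF at offsets 11–14.
U+002B → 1-byte form 2B at offsets 15–15.
U+02BA → 2-byte form CA BA at offsets 16–17.
Offset 16 falls in char 6's range; it's byte 1 of CA BA = 0xCA.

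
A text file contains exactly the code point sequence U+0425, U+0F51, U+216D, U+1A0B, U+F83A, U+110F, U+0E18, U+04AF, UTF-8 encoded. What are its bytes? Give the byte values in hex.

D0 A5 E0 BD 91 E2 85 AD E1 A8 8B EF A0 BA E1 84 8F E0 B8 98 D2 AF

U+0425: 2-byte form → D0 A5.
U+0F51: 3-byte form → E0 BD 91.
U+216D: 3-byte form → E2 85 AD.
U+1A0B: 3-byte form → E1 A8 8B.
U+F83A: 3-byte form → EF A0 BA.
U+110F: 3-byte form → E1 84 8F.
U+0E18: 3-byte form → E0 B8 98.
U+04AF: 2-byte form → D2 AF.
Concatenated (22 bytes): D0 A5 E0 BD 91 E2 85 AD E1 A8 8B EF A0 BA E1 84 8F E0 B8 98 D2 AF.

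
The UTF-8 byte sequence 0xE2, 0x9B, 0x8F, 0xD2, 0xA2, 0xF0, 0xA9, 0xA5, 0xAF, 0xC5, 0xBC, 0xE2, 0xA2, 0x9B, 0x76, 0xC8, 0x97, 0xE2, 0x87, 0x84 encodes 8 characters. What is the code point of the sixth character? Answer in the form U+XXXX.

Offset 0: leading byte 0xE2 = 11100010 → 3-byte char #1 = E2 9B 8F.
Offset 3: leading byte 0xD2 = 11010010 → 2-byte char #2 = D2 A2.
Offset 5: leading byte 0xF0 = 11110000 → 4-byte char #3 = F0 A9 A5 AF.
Offset 9: leading byte 0xC5 = 11000101 → 2-byte char #4 = C5 BC.
Offset 11: leading byte 0xE2 = 11100010 → 3-byte char #5 = E2 A2 9B.
Offset 14: leading byte 0x76 = 01110110 → 1-byte char #6 = 76.
Leading byte 0x76 = 01110110 matches 0xxxxxxx → 1-byte sequence.
Byte 1: 0x76 = 01110110, payload 1110110 (7 bits).
Concatenate: 1110110 = 0x76 (7 bits → U+0076).

U+0076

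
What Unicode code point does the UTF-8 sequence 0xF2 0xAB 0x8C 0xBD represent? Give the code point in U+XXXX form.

Leading byte 0xF2 = 11110010 matches 11110xxx → 4-byte sequence.
Byte 1: 0xF2 = 11110010, payload 010 (3 bits).
Byte 2: 0xAB = 10101011 (10xxxxxx ✓), payload 101011.
Byte 3: 0x8C = 10001100 (10xxxxxx ✓), payload 001100.
Byte 4: 0xBD = 10111101 (10xxxxxx ✓), payload 111101.
Concatenate: 010101011001100111101 = 0xAB33D (21 bits → U+AB33D).

U+AB33D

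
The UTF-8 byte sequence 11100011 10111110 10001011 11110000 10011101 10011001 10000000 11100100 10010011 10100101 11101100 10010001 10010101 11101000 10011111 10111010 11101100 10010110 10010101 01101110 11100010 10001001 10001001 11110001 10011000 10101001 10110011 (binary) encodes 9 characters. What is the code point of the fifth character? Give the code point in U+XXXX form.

U+87FA

Offset 0: leading byte 0xE3 = 11100011 → 3-byte char #1 = E3 BE 8B.
Offset 3: leading byte 0xF0 = 11110000 → 4-byte char #2 = F0 9D 99 80.
Offset 7: leading byte 0xE4 = 11100100 → 3-byte char #3 = E4 93 A5.
Offset 10: leading byte 0xEC = 11101100 → 3-byte char #4 = EC 91 95.
Offset 13: leading byte 0xE8 = 11101000 → 3-byte char #5 = E8 9F BA.
Leading byte 0xE8 = 11101000 matches 1110xxxx → 3-byte sequence.
Byte 1: 0xE8 = 11101000, payload 1000 (4 bits).
Byte 2: 0x9F = 10011111 (10xxxxxx ✓), payload 011111.
Byte 3: 0xBA = 10111010 (10xxxxxx ✓), payload 111010.
Concatenate: 1000011111111010 = 0x87FA (16 bits → U+87FA).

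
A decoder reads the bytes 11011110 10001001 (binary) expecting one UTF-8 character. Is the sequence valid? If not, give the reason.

valid

Leading byte 0xDE = 11011110 → 2-byte form.
Continuation bytes 0x89=10001001 all match 10xxxxxx.
Decoded value 0x789 is ≥ 0x80 (shortest form) and not a surrogate.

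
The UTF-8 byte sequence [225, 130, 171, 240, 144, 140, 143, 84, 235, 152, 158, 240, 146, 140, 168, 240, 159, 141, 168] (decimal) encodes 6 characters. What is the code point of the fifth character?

U+12328

Offset 0: leading byte 0xE1 = 11100001 → 3-byte char #1 = E1 82 AB.
Offset 3: leading byte 0xF0 = 11110000 → 4-byte char #2 = F0 90 8C 8F.
Offset 7: leading byte 0x54 = 01010100 → 1-byte char #3 = 54.
Offset 8: leading byte 0xEB = 11101011 → 3-byte char #4 = EB 98 9E.
Offset 11: leading byte 0xF0 = 11110000 → 4-byte char #5 = F0 92 8C A8.
Leading byte 0xF0 = 11110000 matches 11110xxx → 4-byte sequence.
Byte 1: 0xF0 = 11110000, payload 000 (3 bits).
Byte 2: 0x92 = 10010010 (10xxxxxx ✓), payload 010010.
Byte 3: 0x8C = 10001100 (10xxxxxx ✓), payload 001100.
Byte 4: 0xA8 = 10101000 (10xxxxxx ✓), payload 101000.
Concatenate: 000010010001100101000 = 0x12328 (21 bits → U+12328).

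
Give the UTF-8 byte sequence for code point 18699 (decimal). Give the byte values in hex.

U+490B = 0x490B = 18699 decimal. In range U+0800–U+FFFF → 3-byte form: 1110xxxx 10xxxxxx 10xxxxxx.
Binary (16 bits): 0100100100001011.
Split 4+6+6: 0100 | 100100 | 001011.
Byte 1: 11100100 = 0xE4.
Byte 2: 10100100 = 0xA4.
Byte 3: 10001011 = 0x8B.

E4 A4 8B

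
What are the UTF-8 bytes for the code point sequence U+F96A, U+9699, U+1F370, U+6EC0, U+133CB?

U+F96A: 3-byte form → EF A5 AA.
U+9699: 3-byte form → E9 9A 99.
U+1F370: 4-byte form → F0 9F 8D B0.
U+6EC0: 3-byte form → E6 BB 80.
U+133CB: 4-byte form → F0 93 8F 8B.
Concatenated (17 bytes): EF A5 AA E9 9A 99 F0 9F 8D B0 E6 BB 80 F0 93 8F 8B.

EF A5 AA E9 9A 99 F0 9F 8D B0 E6 BB 80 F0 93 8F 8B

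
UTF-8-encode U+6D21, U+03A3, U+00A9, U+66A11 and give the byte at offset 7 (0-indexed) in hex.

U+6D21 → 3-byte form E6 B4 A1 at offsets 0–2.
U+03A3 → 2-byte form CE A3 at offsets 3–4.
U+00A9 → 2-byte form C2 A9 at offsets 5–6.
U+66A11 → 4-byte form F1 A6 A8 91 at offsets 7–10.
Offset 7 falls in char 4's range; it's byte 1 of F1 A6 A8 91 = 0xF1.

0xF1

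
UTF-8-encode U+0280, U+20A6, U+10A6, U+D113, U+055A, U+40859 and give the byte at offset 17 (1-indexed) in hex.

0x99

1-indexed offset 17 is 0-indexed offset 16.
U+0280 → 2-byte form CA 80 at offsets 0–1.
U+20A6 → 3-byte form E2 82 A6 at offsets 2–4.
U+10A6 → 3-byte form E1 82 A6 at offsets 5–7.
U+D113 → 3-byte form ED 84 93 at offsets 8–10.
U+055A → 2-byte form D5 9A at offsets 11–12.
U+40859 → 4-byte form F1 80 A1 99 at offsets 13–16.
Offset 16 falls in char 6's range; it's byte 4 of F1 80 A1 99 = 0x99.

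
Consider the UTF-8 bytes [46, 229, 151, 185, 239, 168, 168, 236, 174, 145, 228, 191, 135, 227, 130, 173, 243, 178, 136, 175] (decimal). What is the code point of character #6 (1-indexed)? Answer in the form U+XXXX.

Offset 0: leading byte 0x2E = 00101110 → 1-byte char #1 = 2E.
Offset 1: leading byte 0xE5 = 11100101 → 3-byte char #2 = E5 97 B9.
Offset 4: leading byte 0xEF = 11101111 → 3-byte char #3 = EF A8 A8.
Offset 7: leading byte 0xEC = 11101100 → 3-byte char #4 = EC AE 91.
Offset 10: leading byte 0xE4 = 11100100 → 3-byte char #5 = E4 BF 87.
Offset 13: leading byte 0xE3 = 11100011 → 3-byte char #6 = E3 82 AD.
Leading byte 0xE3 = 11100011 matches 1110xxxx → 3-byte sequence.
Byte 1: 0xE3 = 11100011, payload 0011 (4 bits).
Byte 2: 0x82 = 10000010 (10xxxxxx ✓), payload 000010.
Byte 3: 0xAD = 10101101 (10xxxxxx ✓), payload 101101.
Concatenate: 0011000010101101 = 0x30AD (16 bits → U+30AD).

U+30AD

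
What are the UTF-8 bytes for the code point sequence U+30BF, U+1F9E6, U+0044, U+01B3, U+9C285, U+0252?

E3 82 BF F0 9F A7 A6 44 C6 B3 F2 9C 8A 85 C9 92

U+30BF: 3-byte form → E3 82 BF.
U+1F9E6: 4-byte form → F0 9F A7 A6.
U+0044: 1-byte form → 44.
U+01B3: 2-byte form → C6 B3.
U+9C285: 4-byte form → F2 9C 8A 85.
U+0252: 2-byte form → C9 92.
Concatenated (16 bytes): E3 82 BF F0 9F A7 A6 44 C6 B3 F2 9C 8A 85 C9 92.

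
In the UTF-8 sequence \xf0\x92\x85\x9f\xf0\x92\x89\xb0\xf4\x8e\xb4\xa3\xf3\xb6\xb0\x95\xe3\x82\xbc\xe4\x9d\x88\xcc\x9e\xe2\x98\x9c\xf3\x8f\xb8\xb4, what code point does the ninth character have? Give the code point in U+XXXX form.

Offset 0: leading byte 0xF0 = 11110000 → 4-byte char #1 = F0 92 85 9F.
Offset 4: leading byte 0xF0 = 11110000 → 4-byte char #2 = F0 92 89 B0.
Offset 8: leading byte 0xF4 = 11110100 → 4-byte char #3 = F4 8E B4 A3.
Offset 12: leading byte 0xF3 = 11110011 → 4-byte char #4 = F3 B6 B0 95.
Offset 16: leading byte 0xE3 = 11100011 → 3-byte char #5 = E3 82 BC.
Offset 19: leading byte 0xE4 = 11100100 → 3-byte char #6 = E4 9D 88.
Offset 22: leading byte 0xCC = 11001100 → 2-byte char #7 = CC 9E.
Offset 24: leading byte 0xE2 = 11100010 → 3-byte char #8 = E2 98 9C.
Offset 27: leading byte 0xF3 = 11110011 → 4-byte char #9 = F3 8F B8 B4.
Leading byte 0xF3 = 11110011 matches 11110xxx → 4-byte sequence.
Byte 1: 0xF3 = 11110011, payload 011 (3 bits).
Byte 2: 0x8F = 10001111 (10xxxxxx ✓), payload 001111.
Byte 3: 0xB8 = 10111000 (10xxxxxx ✓), payload 111000.
Byte 4: 0xB4 = 10110100 (10xxxxxx ✓), payload 110100.
Concatenate: 011001111111000110100 = 0xCFE34 (21 bits → U+CFE34).

U+CFE34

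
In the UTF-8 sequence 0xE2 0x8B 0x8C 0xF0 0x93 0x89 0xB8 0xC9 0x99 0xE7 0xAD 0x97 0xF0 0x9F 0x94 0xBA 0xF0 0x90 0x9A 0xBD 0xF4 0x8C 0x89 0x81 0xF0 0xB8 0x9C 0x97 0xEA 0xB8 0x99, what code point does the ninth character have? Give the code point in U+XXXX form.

Offset 0: leading byte 0xE2 = 11100010 → 3-byte char #1 = E2 8B 8C.
Offset 3: leading byte 0xF0 = 11110000 → 4-byte char #2 = F0 93 89 B8.
Offset 7: leading byte 0xC9 = 11001001 → 2-byte char #3 = C9 99.
Offset 9: leading byte 0xE7 = 11100111 → 3-byte char #4 = E7 AD 97.
Offset 12: leading byte 0xF0 = 11110000 → 4-byte char #5 = F0 9F 94 BA.
Offset 16: leading byte 0xF0 = 11110000 → 4-byte char #6 = F0 90 9A BD.
Offset 20: leading byte 0xF4 = 11110100 → 4-byte char #7 = F4 8C 89 81.
Offset 24: leading byte 0xF0 = 11110000 → 4-byte char #8 = F0 B8 9C 97.
Offset 28: leading byte 0xEA = 11101010 → 3-byte char #9 = EA B8 99.
Leading byte 0xEA = 11101010 matches 1110xxxx → 3-byte sequence.
Byte 1: 0xEA = 11101010, payload 1010 (4 bits).
Byte 2: 0xB8 = 10111000 (10xxxxxx ✓), payload 111000.
Byte 3: 0x99 = 10011001 (10xxxxxx ✓), payload 011001.
Concatenate: 1010111000011001 = 0xAE19 (16 bits → U+AE19).

U+AE19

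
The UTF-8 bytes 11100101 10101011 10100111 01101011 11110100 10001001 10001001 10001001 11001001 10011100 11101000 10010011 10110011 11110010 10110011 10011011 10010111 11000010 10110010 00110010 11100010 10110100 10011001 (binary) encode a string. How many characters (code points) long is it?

Byte at offset 0: 0xE5 = 11100101 → 3-byte char (#1). Advance 3.
Byte at offset 3: 0x6B = 01101011 → 1-byte char (#2). Advance 1.
Byte at offset 4: 0xF4 = 11110100 → 4-byte char (#3). Advance 4.
Byte at offset 8: 0xC9 = 11001001 → 2-byte char (#4). Advance 2.
Byte at offset 10: 0xE8 = 11101000 → 3-byte char (#5). Advance 3.
Byte at offset 13: 0xF2 = 11110010 → 4-byte char (#6). Advance 4.
Byte at offset 17: 0xC2 = 11000010 → 2-byte char (#7). Advance 2.
Byte at offset 19: 0x32 = 00110010 → 1-byte char (#8). Advance 1.
Byte at offset 20: 0xE2 = 11100010 → 3-byte char (#9). Advance 3.
Reached end at offset 23 after 9 code points.

9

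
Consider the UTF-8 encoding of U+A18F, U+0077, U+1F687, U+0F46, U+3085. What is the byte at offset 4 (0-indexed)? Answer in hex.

0xF0

U+A18F → 3-byte form EA 86 8F at offsets 0–2.
U+0077 → 1-byte form 77 at offsets 3–3.
U+1F687 → 4-byte form F0 9F 9A 87 at offsets 4–7.
Offset 4 falls in char 3's range; it's byte 1 of F0 9F 9A 87 = 0xF0.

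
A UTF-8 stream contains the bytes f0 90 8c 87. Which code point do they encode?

Leading byte 0xF0 = 11110000 matches 11110xxx → 4-byte sequence.
Byte 1: 0xF0 = 11110000, payload 000 (3 bits).
Byte 2: 0x90 = 10010000 (10xxxxxx ✓), payload 010000.
Byte 3: 0x8C = 10001100 (10xxxxxx ✓), payload 001100.
Byte 4: 0x87 = 10000111 (10xxxxxx ✓), payload 000111.
Concatenate: 000010000001100000111 = 0x10307 (21 bits → U+10307).

U+10307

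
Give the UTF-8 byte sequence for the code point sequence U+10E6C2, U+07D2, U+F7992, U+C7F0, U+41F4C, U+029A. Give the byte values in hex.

U+10E6C2: 4-byte form → F4 8E 9B 82.
U+07D2: 2-byte form → DF 92.
U+F7992: 4-byte form → F3 B7 A6 92.
U+C7F0: 3-byte form → EC 9F B0.
U+41F4C: 4-byte form → F1 81 BD 8C.
U+029A: 2-byte form → CA 9A.
Concatenated (19 bytes): F4 8E 9B 82 DF 92 F3 B7 A6 92 EC 9F B0 F1 81 BD 8C CA 9A.

F4 8E 9B 82 DF 92 F3 B7 A6 92 EC 9F B0 F1 81 BD 8C CA 9A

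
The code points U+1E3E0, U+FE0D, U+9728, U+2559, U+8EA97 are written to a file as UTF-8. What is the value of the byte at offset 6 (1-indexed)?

1-indexed offset 6 is 0-indexed offset 5.
U+1E3E0 → 4-byte form F0 9E 8F A0 at offsets 0–3.
U+FE0D → 3-byte form EF B8 8D at offsets 4–6.
Offset 5 falls in char 2's range; it's byte 2 of EF B8 8D = 0xB8.

0xB8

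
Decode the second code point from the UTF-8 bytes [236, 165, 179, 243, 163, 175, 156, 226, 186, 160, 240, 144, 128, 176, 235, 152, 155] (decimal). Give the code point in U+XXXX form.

U+E3BDC

Offset 0: leading byte 0xEC = 11101100 → 3-byte char #1 = EC A5 B3.
Offset 3: leading byte 0xF3 = 11110011 → 4-byte char #2 = F3 A3 AF 9C.
Leading byte 0xF3 = 11110011 matches 11110xxx → 4-byte sequence.
Byte 1: 0xF3 = 11110011, payload 011 (3 bits).
Byte 2: 0xA3 = 10100011 (10xxxxxx ✓), payload 100011.
Byte 3: 0xAF = 10101111 (10xxxxxx ✓), payload 101111.
Byte 4: 0x9C = 10011100 (10xxxxxx ✓), payload 011100.
Concatenate: 011100011101111011100 = 0xE3BDC (21 bits → U+E3BDC).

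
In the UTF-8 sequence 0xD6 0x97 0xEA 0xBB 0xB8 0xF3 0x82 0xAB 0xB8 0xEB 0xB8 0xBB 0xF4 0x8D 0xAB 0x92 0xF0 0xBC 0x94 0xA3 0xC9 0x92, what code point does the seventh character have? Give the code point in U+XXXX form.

U+0252

Offset 0: leading byte 0xD6 = 11010110 → 2-byte char #1 = D6 97.
Offset 2: leading byte 0xEA = 11101010 → 3-byte char #2 = EA BB B8.
Offset 5: leading byte 0xF3 = 11110011 → 4-byte char #3 = F3 82 AB B8.
Offset 9: leading byte 0xEB = 11101011 → 3-byte char #4 = EB B8 BB.
Offset 12: leading byte 0xF4 = 11110100 → 4-byte char #5 = F4 8D AB 92.
Offset 16: leading byte 0xF0 = 11110000 → 4-byte char #6 = F0 BC 94 A3.
Offset 20: leading byte 0xC9 = 11001001 → 2-byte char #7 = C9 92.
Leading byte 0xC9 = 11001001 matches 110xxxxx → 2-byte sequence.
Byte 1: 0xC9 = 11001001, payload 01001 (5 bits).
Byte 2: 0x92 = 10010010 (10xxxxxx ✓), payload 010010.
Concatenate: 01001010010 = 0x252 (11 bits → U+0252).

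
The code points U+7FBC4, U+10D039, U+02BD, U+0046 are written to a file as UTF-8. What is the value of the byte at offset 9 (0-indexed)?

U+7FBC4 → 4-byte form F1 BF AF 84 at offsets 0–3.
U+10D039 → 4-byte form F4 8D 80 B9 at offsets 4–7.
U+02BD → 2-byte form CA BD at offsets 8–9.
Offset 9 falls in char 3's range; it's byte 2 of CA BD = 0xBD.

0xBD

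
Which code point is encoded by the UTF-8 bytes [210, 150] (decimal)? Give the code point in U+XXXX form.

U+0496

Leading byte 0xD2 = 11010010 matches 110xxxxx → 2-byte sequence.
Byte 1: 0xD2 = 11010010, payload 10010 (5 bits).
Byte 2: 0x96 = 10010110 (10xxxxxx ✓), payload 010110.
Concatenate: 10010010110 = 0x496 (11 bits → U+0496).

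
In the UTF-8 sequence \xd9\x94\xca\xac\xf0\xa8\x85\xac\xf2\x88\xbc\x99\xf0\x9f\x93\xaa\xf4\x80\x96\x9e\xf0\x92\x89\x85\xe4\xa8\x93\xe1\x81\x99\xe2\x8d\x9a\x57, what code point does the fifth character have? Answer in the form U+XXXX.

U+1F4EA

Offset 0: leading byte 0xD9 = 11011001 → 2-byte char #1 = D9 94.
Offset 2: leading byte 0xCA = 11001010 → 2-byte char #2 = CA AC.
Offset 4: leading byte 0xF0 = 11110000 → 4-byte char #3 = F0 A8 85 AC.
Offset 8: leading byte 0xF2 = 11110010 → 4-byte char #4 = F2 88 BC 99.
Offset 12: leading byte 0xF0 = 11110000 → 4-byte char #5 = F0 9F 93 AA.
Leading byte 0xF0 = 11110000 matches 11110xxx → 4-byte sequence.
Byte 1: 0xF0 = 11110000, payload 000 (3 bits).
Byte 2: 0x9F = 10011111 (10xxxxxx ✓), payload 011111.
Byte 3: 0x93 = 10010011 (10xxxxxx ✓), payload 010011.
Byte 4: 0xAA = 10101010 (10xxxxxx ✓), payload 101010.
Concatenate: 000011111010011101010 = 0x1F4EA (21 bits → U+1F4EA).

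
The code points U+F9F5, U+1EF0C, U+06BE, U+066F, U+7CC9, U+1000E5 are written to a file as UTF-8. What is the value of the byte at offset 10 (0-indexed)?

0xAF

U+F9F5 → 3-byte form EF A7 B5 at offsets 0–2.
U+1EF0C → 4-byte form F0 9E BC 8C at offsets 3–6.
U+06BE → 2-byte form DA BE at offsets 7–8.
U+066F → 2-byte form D9 AF at offsets 9–10.
Offset 10 falls in char 4's range; it's byte 2 of D9 AF = 0xAF.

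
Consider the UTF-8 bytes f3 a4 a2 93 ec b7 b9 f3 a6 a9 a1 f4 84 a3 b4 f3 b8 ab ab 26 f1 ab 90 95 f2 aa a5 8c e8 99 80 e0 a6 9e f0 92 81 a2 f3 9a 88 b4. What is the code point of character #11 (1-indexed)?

U+12062

Offset 0: leading byte 0xF3 = 11110011 → 4-byte char #1 = F3 A4 A2 93.
Offset 4: leading byte 0xEC = 11101100 → 3-byte char #2 = EC B7 B9.
Offset 7: leading byte 0xF3 = 11110011 → 4-byte char #3 = F3 A6 A9 A1.
Offset 11: leading byte 0xF4 = 11110100 → 4-byte char #4 = F4 84 A3 B4.
Offset 15: leading byte 0xF3 = 11110011 → 4-byte char #5 = F3 B8 AB AB.
Offset 19: leading byte 0x26 = 00100110 → 1-byte char #6 = 26.
Offset 20: leading byte 0xF1 = 11110001 → 4-byte char #7 = F1 AB 90 95.
Offset 24: leading byte 0xF2 = 11110010 → 4-byte char #8 = F2 AA A5 8C.
Offset 28: leading byte 0xE8 = 11101000 → 3-byte char #9 = E8 99 80.
Offset 31: leading byte 0xE0 = 11100000 → 3-byte char #10 = E0 A6 9E.
Offset 34: leading byte 0xF0 = 11110000 → 4-byte char #11 = F0 92 81 A2.
Leading byte 0xF0 = 11110000 matches 11110xxx → 4-byte sequence.
Byte 1: 0xF0 = 11110000, payload 000 (3 bits).
Byte 2: 0x92 = 10010010 (10xxxxxx ✓), payload 010010.
Byte 3: 0x81 = 10000001 (10xxxxxx ✓), payload 000001.
Byte 4: 0xA2 = 10100010 (10xxxxxx ✓), payload 100010.
Concatenate: 000010010000001100010 = 0x12062 (21 bits → U+12062).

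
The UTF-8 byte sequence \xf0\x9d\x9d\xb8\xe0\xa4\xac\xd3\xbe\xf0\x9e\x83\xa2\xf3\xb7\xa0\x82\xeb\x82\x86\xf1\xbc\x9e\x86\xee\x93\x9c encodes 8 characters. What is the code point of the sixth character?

Offset 0: leading byte 0xF0 = 11110000 → 4-byte char #1 = F0 9D 9D B8.
Offset 4: leading byte 0xE0 = 11100000 → 3-byte char #2 = E0 A4 AC.
Offset 7: leading byte 0xD3 = 11010011 → 2-byte char #3 = D3 BE.
Offset 9: leading byte 0xF0 = 11110000 → 4-byte char #4 = F0 9E 83 A2.
Offset 13: leading byte 0xF3 = 11110011 → 4-byte char #5 = F3 B7 A0 82.
Offset 17: leading byte 0xEB = 11101011 → 3-byte char #6 = EB 82 86.
Leading byte 0xEB = 11101011 matches 1110xxxx → 3-byte sequence.
Byte 1: 0xEB = 11101011, payload 1011 (4 bits).
Byte 2: 0x82 = 10000010 (10xxxxxx ✓), payload 000010.
Byte 3: 0x86 = 10000110 (10xxxxxx ✓), payload 000110.
Concatenate: 1011000010000110 = 0xB086 (16 bits → U+B086).

U+B086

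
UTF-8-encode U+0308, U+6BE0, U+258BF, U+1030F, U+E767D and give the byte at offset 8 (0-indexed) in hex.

U+0308 → 2-byte form CC 88 at offsets 0–1.
U+6BE0 → 3-byte form E6 AF A0 at offsets 2–4.
U+258BF → 4-byte form F0 A5 A2 BF at offsets 5–8.
Offset 8 falls in char 3's range; it's byte 4 of F0 A5 A2 BF = 0xBF.

0xBF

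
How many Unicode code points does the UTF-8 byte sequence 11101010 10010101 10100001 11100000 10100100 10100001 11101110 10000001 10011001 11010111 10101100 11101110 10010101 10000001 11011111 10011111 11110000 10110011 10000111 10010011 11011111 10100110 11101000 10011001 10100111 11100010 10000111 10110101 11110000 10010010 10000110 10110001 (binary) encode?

11

Byte at offset 0: 0xEA = 11101010 → 3-byte char (#1). Advance 3.
Byte at offset 3: 0xE0 = 11100000 → 3-byte char (#2). Advance 3.
Byte at offset 6: 0xEE = 11101110 → 3-byte char (#3). Advance 3.
Byte at offset 9: 0xD7 = 11010111 → 2-byte char (#4). Advance 2.
Byte at offset 11: 0xEE = 11101110 → 3-byte char (#5). Advance 3.
Byte at offset 14: 0xDF = 11011111 → 2-byte char (#6). Advance 2.
Byte at offset 16: 0xF0 = 11110000 → 4-byte char (#7). Advance 4.
Byte at offset 20: 0xDF = 11011111 → 2-byte char (#8). Advance 2.
Byte at offset 22: 0xE8 = 11101000 → 3-byte char (#9). Advance 3.
Byte at offset 25: 0xE2 = 11100010 → 3-byte char (#10). Advance 3.
Byte at offset 28: 0xF0 = 11110000 → 4-byte char (#11). Advance 4.
Reached end at offset 32 after 11 code points.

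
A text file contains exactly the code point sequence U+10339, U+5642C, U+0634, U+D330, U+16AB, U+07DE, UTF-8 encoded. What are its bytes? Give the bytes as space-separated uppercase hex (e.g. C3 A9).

F0 90 8C B9 F1 96 90 AC D8 B4 ED 8C B0 E1 9A AB DF 9E

U+10339: 4-byte form → F0 90 8C B9.
U+5642C: 4-byte form → F1 96 90 AC.
U+0634: 2-byte form → D8 B4.
U+D330: 3-byte form → ED 8C B0.
U+16AB: 3-byte form → E1 9A AB.
U+07DE: 2-byte form → DF 9E.
Concatenated (18 bytes): F0 90 8C B9 F1 96 90 AC D8 B4 ED 8C B0 E1 9A AB DF 9E.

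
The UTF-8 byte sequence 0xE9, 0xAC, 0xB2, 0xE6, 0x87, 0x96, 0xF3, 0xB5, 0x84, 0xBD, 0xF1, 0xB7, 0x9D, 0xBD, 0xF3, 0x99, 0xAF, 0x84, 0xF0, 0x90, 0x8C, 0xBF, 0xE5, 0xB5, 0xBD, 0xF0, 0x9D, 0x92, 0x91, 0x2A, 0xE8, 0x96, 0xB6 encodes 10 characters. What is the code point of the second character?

Offset 0: leading byte 0xE9 = 11101001 → 3-byte char #1 = E9 AC B2.
Offset 3: leading byte 0xE6 = 11100110 → 3-byte char #2 = E6 87 96.
Leading byte 0xE6 = 11100110 matches 1110xxxx → 3-byte sequence.
Byte 1: 0xE6 = 11100110, payload 0110 (4 bits).
Byte 2: 0x87 = 10000111 (10xxxxxx ✓), payload 000111.
Byte 3: 0x96 = 10010110 (10xxxxxx ✓), payload 010110.
Concatenate: 0110000111010110 = 0x61D6 (16 bits → U+61D6).

U+61D6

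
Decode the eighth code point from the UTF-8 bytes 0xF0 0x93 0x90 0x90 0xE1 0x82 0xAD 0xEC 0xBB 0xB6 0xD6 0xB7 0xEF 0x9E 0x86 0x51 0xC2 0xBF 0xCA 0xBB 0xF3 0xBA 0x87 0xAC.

U+02BB

Offset 0: leading byte 0xF0 = 11110000 → 4-byte char #1 = F0 93 90 90.
Offset 4: leading byte 0xE1 = 11100001 → 3-byte char #2 = E1 82 AD.
Offset 7: leading byte 0xEC = 11101100 → 3-byte char #3 = EC BB B6.
Offset 10: leading byte 0xD6 = 11010110 → 2-byte char #4 = D6 B7.
Offset 12: leading byte 0xEF = 11101111 → 3-byte char #5 = EF 9E 86.
Offset 15: leading byte 0x51 = 01010001 → 1-byte char #6 = 51.
Offset 16: leading byte 0xC2 = 11000010 → 2-byte char #7 = C2 BF.
Offset 18: leading byte 0xCA = 11001010 → 2-byte char #8 = CA BB.
Leading byte 0xCA = 11001010 matches 110xxxxx → 2-byte sequence.
Byte 1: 0xCA = 11001010, payload 01010 (5 bits).
Byte 2: 0xBB = 10111011 (10xxxxxx ✓), payload 111011.
Concatenate: 01010111011 = 0x2BB (11 bits → U+02BB).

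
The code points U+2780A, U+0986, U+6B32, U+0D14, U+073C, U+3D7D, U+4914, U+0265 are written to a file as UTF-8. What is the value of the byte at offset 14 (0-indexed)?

0xBC

U+2780A → 4-byte form F0 A7 A0 8A at offsets 0–3.
U+0986 → 3-byte form E0 A6 86 at offsets 4–6.
U+6B32 → 3-byte form E6 AC B2 at offsets 7–9.
U+0D14 → 3-byte form E0 B4 94 at offsets 10–12.
U+073C → 2-byte form DC BC at offsets 13–14.
Offset 14 falls in char 5's range; it's byte 2 of DC BC = 0xBC.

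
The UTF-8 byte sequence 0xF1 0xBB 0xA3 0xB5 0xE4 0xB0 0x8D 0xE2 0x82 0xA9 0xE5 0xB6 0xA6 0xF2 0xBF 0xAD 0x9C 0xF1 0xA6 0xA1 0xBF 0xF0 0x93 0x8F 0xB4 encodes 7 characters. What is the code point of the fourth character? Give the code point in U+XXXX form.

U+5DA6

Offset 0: leading byte 0xF1 = 11110001 → 4-byte char #1 = F1 BB A3 B5.
Offset 4: leading byte 0xE4 = 11100100 → 3-byte char #2 = E4 B0 8D.
Offset 7: leading byte 0xE2 = 11100010 → 3-byte char #3 = E2 82 A9.
Offset 10: leading byte 0xE5 = 11100101 → 3-byte char #4 = E5 B6 A6.
Leading byte 0xE5 = 11100101 matches 1110xxxx → 3-byte sequence.
Byte 1: 0xE5 = 11100101, payload 0101 (4 bits).
Byte 2: 0xB6 = 10110110 (10xxxxxx ✓), payload 110110.
Byte 3: 0xA6 = 10100110 (10xxxxxx ✓), payload 100110.
Concatenate: 0101110110100110 = 0x5DA6 (16 bits → U+5DA6).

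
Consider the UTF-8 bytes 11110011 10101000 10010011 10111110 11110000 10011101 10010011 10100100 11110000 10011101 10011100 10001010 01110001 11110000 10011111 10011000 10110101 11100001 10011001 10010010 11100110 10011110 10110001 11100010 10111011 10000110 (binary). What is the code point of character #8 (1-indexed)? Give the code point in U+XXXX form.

Offset 0: leading byte 0xF3 = 11110011 → 4-byte char #1 = F3 A8 93 BE.
Offset 4: leading byte 0xF0 = 11110000 → 4-byte char #2 = F0 9D 93 A4.
Offset 8: leading byte 0xF0 = 11110000 → 4-byte char #3 = F0 9D 9C 8A.
Offset 12: leading byte 0x71 = 01110001 → 1-byte char #4 = 71.
Offset 13: leading byte 0xF0 = 11110000 → 4-byte char #5 = F0 9F 98 B5.
Offset 17: leading byte 0xE1 = 11100001 → 3-byte char #6 = E1 99 92.
Offset 20: leading byte 0xE6 = 11100110 → 3-byte char #7 = E6 9E B1.
Offset 23: leading byte 0xE2 = 11100010 → 3-byte char #8 = E2 BB 86.
Leading byte 0xE2 = 11100010 matches 1110xxxx → 3-byte sequence.
Byte 1: 0xE2 = 11100010, payload 0010 (4 bits).
Byte 2: 0xBB = 10111011 (10xxxxxx ✓), payload 111011.
Byte 3: 0x86 = 10000110 (10xxxxxx ✓), payload 000110.
Concatenate: 0010111011000110 = 0x2EC6 (16 bits → U+2EC6).

U+2EC6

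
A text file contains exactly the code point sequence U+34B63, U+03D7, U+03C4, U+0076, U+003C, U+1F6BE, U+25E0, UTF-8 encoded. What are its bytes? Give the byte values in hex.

U+34B63: 4-byte form → F0 B4 AD A3.
U+03D7: 2-byte form → CF 97.
U+03C4: 2-byte form → CF 84.
U+0076: 1-byte form → 76.
U+003C: 1-byte form → 3C.
U+1F6BE: 4-byte form → F0 9F 9A BE.
U+25E0: 3-byte form → E2 97 A0.
Concatenated (17 bytes): F0 B4 AD A3 CF 97 CF 84 76 3C F0 9F 9A BE E2 97 A0.

F0 B4 AD A3 CF 97 CF 84 76 3C F0 9F 9A BE E2 97 A0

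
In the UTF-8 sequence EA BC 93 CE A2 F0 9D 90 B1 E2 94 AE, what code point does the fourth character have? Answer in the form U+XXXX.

U+252E

Offset 0: leading byte 0xEA = 11101010 → 3-byte char #1 = EA BC 93.
Offset 3: leading byte 0xCE = 11001110 → 2-byte char #2 = CE A2.
Offset 5: leading byte 0xF0 = 11110000 → 4-byte char #3 = F0 9D 90 B1.
Offset 9: leading byte 0xE2 = 11100010 → 3-byte char #4 = E2 94 AE.
Leading byte 0xE2 = 11100010 matches 1110xxxx → 3-byte sequence.
Byte 1: 0xE2 = 11100010, payload 0010 (4 bits).
Byte 2: 0x94 = 10010100 (10xxxxxx ✓), payload 010100.
Byte 3: 0xAE = 10101110 (10xxxxxx ✓), payload 101110.
Concatenate: 0010010100101110 = 0x252E (16 bits → U+252E).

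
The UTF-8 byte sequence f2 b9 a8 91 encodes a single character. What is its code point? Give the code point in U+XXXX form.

Leading byte 0xF2 = 11110010 matches 11110xxx → 4-byte sequence.
Byte 1: 0xF2 = 11110010, payload 010 (3 bits).
Byte 2: 0xB9 = 10111001 (10xxxxxx ✓), payload 111001.
Byte 3: 0xA8 = 10101000 (10xxxxxx ✓), payload 101000.
Byte 4: 0x91 = 10010001 (10xxxxxx ✓), payload 010001.
Concatenate: 010111001101000010001 = 0xB9A11 (21 bits → U+B9A11).

U+B9A11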